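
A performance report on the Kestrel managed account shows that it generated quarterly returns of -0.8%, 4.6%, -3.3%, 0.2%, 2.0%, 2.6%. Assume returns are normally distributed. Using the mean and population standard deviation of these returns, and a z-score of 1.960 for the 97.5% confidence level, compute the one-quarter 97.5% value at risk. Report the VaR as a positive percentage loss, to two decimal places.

r̄ = (-0.8 + 4.6 − 3.3 + 0.2 + 2 + 2.6) / 6 = 0.8833%
Population std dev = √[38.8083 / 6] = 2.5432%
VaR = −(r̄ − z·σ) = −(0.8833 − 1.960 × 2.5432) = −(-4.1014) = 4.1014%

4.10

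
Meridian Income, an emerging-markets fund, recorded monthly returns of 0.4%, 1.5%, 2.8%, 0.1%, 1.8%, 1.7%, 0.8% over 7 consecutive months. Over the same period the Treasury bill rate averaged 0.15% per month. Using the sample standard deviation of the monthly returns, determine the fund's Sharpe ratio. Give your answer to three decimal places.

1.235

Mean return μ = 9.10 / 7 = 1.3000%
Σ(r − μ)² = 5.2000; sample σ = √(5.2000/6) = 0.9309%
Sharpe = (μ − rf) / σ = (1.3000 − 0.15) / 0.9309 = 1.1500 / 0.9309 = 1.2354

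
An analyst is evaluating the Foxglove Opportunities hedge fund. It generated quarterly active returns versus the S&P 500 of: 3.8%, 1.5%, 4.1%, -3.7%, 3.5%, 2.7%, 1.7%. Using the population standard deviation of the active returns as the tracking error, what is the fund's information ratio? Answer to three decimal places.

μ = (3.8 + 1.5 + 4.1 − 3.7 + 3.5 + 2.7 + 1.7) / 7 = 13.60 / 7 = 1.9429%
Population std dev = √[43.1971 / 7] = 2.4842%
IR = μ / tracking error = 1.9429 / 2.4842 = 0.7821

0.782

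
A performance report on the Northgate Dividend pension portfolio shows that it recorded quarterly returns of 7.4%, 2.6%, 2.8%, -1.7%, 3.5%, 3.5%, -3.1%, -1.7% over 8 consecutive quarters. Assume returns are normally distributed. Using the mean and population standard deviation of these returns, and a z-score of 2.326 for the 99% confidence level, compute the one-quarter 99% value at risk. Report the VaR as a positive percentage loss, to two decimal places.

r̄ = (7.4 + 2.6 + 2.8 − 1.7 + 3.5 + 3.5 − 3.1 − 1.7) / 8 = 13.30 / 8 = 1.6625%
Population σ = √[Σ(r − r̄)² / 8] = √[87.1388 / 8] = √10.8924 = 3.3004%
VaR = −(r̄ − z·σ) = −(1.6625 − 2.326 × 3.3004) = −(-6.0142) = 6.0142%

6.01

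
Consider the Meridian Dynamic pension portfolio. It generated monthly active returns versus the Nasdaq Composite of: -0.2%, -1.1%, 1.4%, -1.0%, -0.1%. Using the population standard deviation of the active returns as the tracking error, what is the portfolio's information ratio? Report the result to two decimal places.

μ = (-0.2 − 1.1 + 1.4 − 1 − 0.1) / 5 = -0.2000%
Σ(r − μ)² = 4.0200; population σ = √(4.0200/5) = 0.8967%
IR = μ / tracking error = -0.2000 / 0.8967 = -0.2230

-0.22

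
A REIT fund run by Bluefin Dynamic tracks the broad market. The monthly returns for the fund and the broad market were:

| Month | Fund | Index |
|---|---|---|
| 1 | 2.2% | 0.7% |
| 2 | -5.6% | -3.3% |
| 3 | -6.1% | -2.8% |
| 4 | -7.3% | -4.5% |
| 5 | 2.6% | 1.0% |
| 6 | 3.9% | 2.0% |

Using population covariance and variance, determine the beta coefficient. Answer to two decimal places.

r̄p = -1.7167%,  r̄m = -1.1500%
Cov = Σ(rp − r̄p)(rm − r̄m) / 6 = 11.4175
Var(rm) = Σ(rm − r̄m)² / 6 = 6.0892
β = Cov / Var = 11.4175 / 6.0892 = 1.8750

1.88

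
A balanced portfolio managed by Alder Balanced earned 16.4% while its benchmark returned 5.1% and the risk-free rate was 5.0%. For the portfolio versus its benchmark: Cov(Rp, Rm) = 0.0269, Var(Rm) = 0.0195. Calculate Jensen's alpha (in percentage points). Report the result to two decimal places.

β = Cov / Var = 0.0269 / 0.0195 = 1.3795
E[R] = Rf + β(Rm − Rf) = 5.0% + 1.3795 × (5.1% − 5.0%) = 5.1380%
α = Rp − E[R] = 16.4% − 5.1380% = 11.2620

11.26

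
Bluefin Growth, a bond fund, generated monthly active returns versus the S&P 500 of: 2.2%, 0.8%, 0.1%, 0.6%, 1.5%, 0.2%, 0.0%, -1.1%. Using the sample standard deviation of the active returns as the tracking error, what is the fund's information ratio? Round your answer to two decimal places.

r̄ = (2.2 + 0.8 + 0.1 + 0.6 + 1.5 + 0.2 + 0 − 1.1) / 8 = 0.5375%
Sample σ = √[Σ(r − r̄)² / 7] = √[7.0388 / 7] = √1.0055 = 1.0027%
IR = r̄ / tracking error = 0.5375 / 1.0027 = 0.5361

0.54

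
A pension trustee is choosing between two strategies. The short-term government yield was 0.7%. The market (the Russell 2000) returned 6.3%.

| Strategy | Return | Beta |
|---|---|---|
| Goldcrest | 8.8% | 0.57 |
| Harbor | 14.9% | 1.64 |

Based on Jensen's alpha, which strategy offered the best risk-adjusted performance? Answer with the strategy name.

Goldcrest: α = 8.8% − [0.7% + 0.57 × (6.3% − 0.7%)] = 4.908
Harbor: α = 14.9% − [0.7% + 1.64 × (6.3% − 0.7%)] = 5.016
Highest: Harbor (5.016).

Harbor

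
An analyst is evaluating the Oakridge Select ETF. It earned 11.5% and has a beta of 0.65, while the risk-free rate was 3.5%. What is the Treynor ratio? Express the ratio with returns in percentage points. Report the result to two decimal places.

12.31

Treynor = (Rp − Rf) / β = (11.5% − 3.5%) / 0.65 = 8.00 / 0.65 = 12.3077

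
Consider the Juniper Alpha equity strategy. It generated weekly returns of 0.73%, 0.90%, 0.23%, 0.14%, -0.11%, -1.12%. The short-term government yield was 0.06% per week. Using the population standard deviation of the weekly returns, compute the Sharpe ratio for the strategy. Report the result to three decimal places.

Mean return μ = 0.770 / 6 = 0.1283%
Population σ = √[Σ(r − μ)² / 6] = √[2.5831 / 6] = √0.4305 = 0.6561%
Sharpe = (μ − rf) / σ = (0.1283 − 0.06) / 0.6561 = 0.0683 / 0.6561 = 0.1041

0.104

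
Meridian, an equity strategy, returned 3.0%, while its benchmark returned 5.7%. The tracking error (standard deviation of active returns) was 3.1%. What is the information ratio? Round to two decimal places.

IR = (Rp − Rb) / TE = (3.0% − 5.7%) / 3.1% = -2.70% / 3.1% = -0.8710

-0.87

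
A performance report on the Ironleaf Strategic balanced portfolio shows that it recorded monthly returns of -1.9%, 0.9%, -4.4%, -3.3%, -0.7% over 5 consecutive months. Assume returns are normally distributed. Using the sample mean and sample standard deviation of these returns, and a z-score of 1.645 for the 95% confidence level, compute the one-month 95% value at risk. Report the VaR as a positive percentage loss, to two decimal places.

5.32

r̄ = (-1.9 + 0.9 − 4.4 − 3.3 − 0.7) / 5 = -1.8800%
Sample std dev = √[17.4880 / 4] = 2.0909%
VaR = −(r̄ − z·σ) = −(-1.8800 − 1.645 × 2.0909) = −(-5.3195) = 5.3195%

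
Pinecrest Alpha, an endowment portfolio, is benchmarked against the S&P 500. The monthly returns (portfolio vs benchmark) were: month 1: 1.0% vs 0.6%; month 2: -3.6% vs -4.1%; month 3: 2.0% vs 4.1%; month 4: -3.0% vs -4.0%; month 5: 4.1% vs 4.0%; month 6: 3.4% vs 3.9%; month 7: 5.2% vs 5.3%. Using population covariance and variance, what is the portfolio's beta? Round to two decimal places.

r̄p = 1.3000%,  r̄m = 1.4000%
Cov = Σ(rp − r̄p)(rm − r̄m) / 7 = 11.4343
Var(rm) = Σ(rm − r̄m)² / 7 = 13.6514
β = Cov / Var = 11.4343 / 13.6514 = 0.8376

0.84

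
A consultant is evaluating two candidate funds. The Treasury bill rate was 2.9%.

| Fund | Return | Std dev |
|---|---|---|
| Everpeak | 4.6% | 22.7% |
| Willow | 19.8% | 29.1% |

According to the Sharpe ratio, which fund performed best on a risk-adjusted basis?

Willow

Everpeak: Sharpe ratio = (4.6% − 2.9%) / 22.7% = 0.075
Willow: Sharpe ratio = (19.8% − 2.9%) / 29.1% = 0.581
Highest: Willow (0.581).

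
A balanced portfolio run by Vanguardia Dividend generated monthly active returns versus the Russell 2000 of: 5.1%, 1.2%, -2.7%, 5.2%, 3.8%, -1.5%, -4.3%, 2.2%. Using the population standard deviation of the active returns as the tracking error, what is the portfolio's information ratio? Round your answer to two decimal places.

Mean return r̄ = 9.00 / 8 = 1.1250%
Population σ = √[Σ(r − r̄)² / 8] = √[91.6750 / 8] = √11.4594 = 3.3852%
IR = r̄ / tracking error = 1.1250 / 3.3852 = 0.3323

0.33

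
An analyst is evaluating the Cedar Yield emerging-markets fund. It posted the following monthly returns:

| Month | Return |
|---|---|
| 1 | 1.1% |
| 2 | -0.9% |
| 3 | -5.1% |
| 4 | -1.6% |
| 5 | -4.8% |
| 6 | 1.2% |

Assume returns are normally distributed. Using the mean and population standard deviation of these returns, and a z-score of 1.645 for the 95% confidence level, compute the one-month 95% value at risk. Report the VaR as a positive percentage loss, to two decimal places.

5.83

r̄ = (1.1 − 0.9 − 5.1 − 1.6 − 4.8 + 1.2) / 6 = -1.6833%
Σ(r − r̄)² = 38.0683; population σ = √(38.0683/6) = 2.5189%
VaR = −(r̄ − z·σ) = −(-1.6833 − 1.645 × 2.5189) = −(-5.8269) = 5.8269%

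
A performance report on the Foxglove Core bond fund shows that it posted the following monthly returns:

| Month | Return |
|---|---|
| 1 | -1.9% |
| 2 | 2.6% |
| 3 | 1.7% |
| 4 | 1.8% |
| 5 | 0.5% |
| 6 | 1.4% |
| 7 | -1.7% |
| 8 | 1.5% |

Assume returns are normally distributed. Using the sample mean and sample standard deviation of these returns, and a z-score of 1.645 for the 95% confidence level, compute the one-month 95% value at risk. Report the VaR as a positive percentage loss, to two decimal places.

Mean return μ = 5.90 / 8 = 0.7375%
Σ(r − μ)² = (-1.9 − 0.7375)² + (2.6 − 0.7375)² + (1.7 − 0.7375)² + … = 19.4988
sample σ = √(19.4988 / 7) = √2.7855 = 1.6690%
VaR = −(μ − z·σ) = −(0.7375 − 1.645 × 1.6690) = −(-2.0080) = 2.0080%

2.01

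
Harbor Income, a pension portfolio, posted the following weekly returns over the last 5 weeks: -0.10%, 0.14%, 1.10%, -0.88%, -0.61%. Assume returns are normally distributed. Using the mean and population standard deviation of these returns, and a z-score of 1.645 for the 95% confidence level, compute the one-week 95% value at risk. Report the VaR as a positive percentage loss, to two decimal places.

1.20

Mean return r̄ = -0.350 / 5 = -0.0700%
Population σ = √[Σ(r − r̄)² / 5] = √[2.3616 / 5] = √0.4723 = 0.6872%
VaR = −(r̄ − z·σ) = −(-0.0700 − 1.645 × 0.6872) = −(-1.2004) = 1.2004%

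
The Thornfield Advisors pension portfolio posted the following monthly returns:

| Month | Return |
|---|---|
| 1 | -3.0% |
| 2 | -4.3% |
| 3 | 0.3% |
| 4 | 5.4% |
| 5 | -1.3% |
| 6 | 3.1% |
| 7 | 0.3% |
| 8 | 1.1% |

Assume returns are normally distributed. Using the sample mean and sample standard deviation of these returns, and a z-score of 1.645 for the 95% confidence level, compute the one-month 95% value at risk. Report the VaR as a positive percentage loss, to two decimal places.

4.97

μ = (-3 − 4.3 + 0.3 + 5.4 − 1.3 + 3.1 + 0.3 + 1.1) / 8 = 0.2000%
Σ(r − μ)² = 69.0200; sample σ = √(69.0200/7) = 3.1401%
VaR = −(μ − z·σ) = −(0.2000 − 1.645 × 3.1401) = −(-4.9655) = 4.9655%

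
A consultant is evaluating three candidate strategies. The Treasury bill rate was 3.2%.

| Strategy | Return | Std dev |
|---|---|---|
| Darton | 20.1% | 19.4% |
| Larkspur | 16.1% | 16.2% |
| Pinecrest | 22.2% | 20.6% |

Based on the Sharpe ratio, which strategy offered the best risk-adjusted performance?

Pinecrest

Darton: Sharpe ratio = (20.1% − 3.2%) / 19.4% = 0.871
Larkspur: Sharpe ratio = (16.1% − 3.2%) / 16.2% = 0.796
Pinecrest: Sharpe ratio = (22.2% − 3.2%) / 20.6% = 0.922
Highest: Pinecrest (0.922).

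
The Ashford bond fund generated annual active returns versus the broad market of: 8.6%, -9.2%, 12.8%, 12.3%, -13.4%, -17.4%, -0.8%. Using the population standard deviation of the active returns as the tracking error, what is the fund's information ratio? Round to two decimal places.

-0.09

r̄ = (8.6 − 9.2 + 12.8 + 12.3 − 13.4 − 17.4 − 0.8) / 7 = -1.0143%
Σ(r − r̄)² = (8.6 − (-1.0143))² + (-9.2 − (-1.0143))² + … = 949.4886
σ = √[949.4886 / 7] = 11.6465%
IR = r̄ / tracking error = -1.0143 / 11.6465 = -0.0871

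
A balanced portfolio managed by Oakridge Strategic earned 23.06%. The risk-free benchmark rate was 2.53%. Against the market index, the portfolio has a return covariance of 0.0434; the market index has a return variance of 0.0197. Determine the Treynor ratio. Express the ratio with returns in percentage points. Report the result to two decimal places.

9.32

β = Cov / Var = 0.0434 / 0.0197 = 2.2030
Treynor = (Rp − Rf) / β = (23.06% − 2.53%) / 2.2030 = 20.53 / 2.2030 = 9.3191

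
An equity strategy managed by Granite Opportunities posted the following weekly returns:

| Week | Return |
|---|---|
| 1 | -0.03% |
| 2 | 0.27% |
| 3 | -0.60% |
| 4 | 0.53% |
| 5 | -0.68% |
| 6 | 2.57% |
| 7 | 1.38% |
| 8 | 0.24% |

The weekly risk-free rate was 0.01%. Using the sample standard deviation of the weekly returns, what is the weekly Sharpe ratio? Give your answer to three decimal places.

0.420

Mean return μ = 3.680 / 8 = 0.4600%
Sample σ = √[Σ(r − μ)² / 7] = √[8.0512 / 7] = √1.1502 = 1.0725%
Sharpe = (μ − rf) / σ = (0.4600 − 0.01) / 1.0725 = 0.4500 / 1.0725 = 0.4196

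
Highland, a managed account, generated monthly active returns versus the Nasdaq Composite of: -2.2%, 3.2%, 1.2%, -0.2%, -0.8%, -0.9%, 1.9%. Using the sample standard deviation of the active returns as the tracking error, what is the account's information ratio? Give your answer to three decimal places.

μ = (-2.2 + 3.2 + 1.2 − 0.2 − 0.8 − 0.9 + 1.9) / 7 = 0.3143%
Sample std dev = √[20.9286 / 6] = 1.8676%
IR = μ / tracking error = 0.3143 / 1.8676 = 0.1683

0.168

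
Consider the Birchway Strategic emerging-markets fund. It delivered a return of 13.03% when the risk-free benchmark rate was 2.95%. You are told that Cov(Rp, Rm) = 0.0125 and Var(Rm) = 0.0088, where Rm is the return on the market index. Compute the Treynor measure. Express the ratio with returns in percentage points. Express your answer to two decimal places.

β = Cov / Var = 0.0125 / 0.0088 = 1.4205
Treynor = (Rp − Rf) / β = (13.03% − 2.95%) / 1.4205 = 10.08 / 1.4205 = 7.0961

7.10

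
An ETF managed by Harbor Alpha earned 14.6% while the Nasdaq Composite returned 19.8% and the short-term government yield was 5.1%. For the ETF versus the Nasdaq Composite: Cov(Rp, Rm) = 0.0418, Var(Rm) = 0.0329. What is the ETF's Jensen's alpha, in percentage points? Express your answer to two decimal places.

-9.18

β = Cov / Var = 0.0418 / 0.0329 = 1.2705
E[R] = Rf + β(Rm − Rf) = 5.1% + 1.2705 × (19.8% − 5.1%) = 23.7764%
α = Rp − E[R] = 14.6% − 23.7764% = -9.1764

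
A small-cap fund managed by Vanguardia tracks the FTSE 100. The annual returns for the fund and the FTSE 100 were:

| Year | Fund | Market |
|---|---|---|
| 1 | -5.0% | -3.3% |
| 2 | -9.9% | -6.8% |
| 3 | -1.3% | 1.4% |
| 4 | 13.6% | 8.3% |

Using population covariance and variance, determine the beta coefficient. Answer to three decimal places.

1.521

r̄p = -0.6500%,  r̄m = -0.1000%
Cov = Σ(rp − r̄p)(rm − r̄m) / 4 = 48.6550
Var(rm) = Σ(rm − r̄m)² / 4 = 31.9850
β = Cov / Var = 48.6550 / 31.9850 = 1.5212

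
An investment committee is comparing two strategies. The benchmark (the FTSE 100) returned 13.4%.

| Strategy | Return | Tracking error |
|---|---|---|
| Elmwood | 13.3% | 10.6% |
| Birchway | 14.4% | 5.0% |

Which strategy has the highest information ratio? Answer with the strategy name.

Birchway

Elmwood: IR = (13.3% − 13.4%) / 10.6% = -0.009
Birchway: IR = (14.4% − 13.4%) / 5.0% = 0.200
Highest: Birchway (0.200).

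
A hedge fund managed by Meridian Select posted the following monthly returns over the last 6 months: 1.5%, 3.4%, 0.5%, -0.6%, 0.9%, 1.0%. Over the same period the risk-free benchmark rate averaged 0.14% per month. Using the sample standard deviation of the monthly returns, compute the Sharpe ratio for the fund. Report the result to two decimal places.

Mean return μ = 6.70 / 6 = 1.1167%
Sample std dev = √[8.7483 / 5] = 1.3227%
Sharpe = (μ − rf) / σ = (1.1167 − 0.14) / 1.3227 = 0.9767 / 1.3227 = 0.7384

0.74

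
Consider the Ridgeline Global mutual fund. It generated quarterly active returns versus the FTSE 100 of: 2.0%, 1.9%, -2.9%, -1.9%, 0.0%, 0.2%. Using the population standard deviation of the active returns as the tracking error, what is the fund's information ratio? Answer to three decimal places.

-0.065

r̄ = (2 + 1.9 − 2.9 − 1.9 + 0 + 0.2) / 6 = -0.1167%
Population std dev = √[19.5883 / 6] = 1.8069%
IR = r̄ / tracking error = -0.1167 / 1.8069 = -0.0646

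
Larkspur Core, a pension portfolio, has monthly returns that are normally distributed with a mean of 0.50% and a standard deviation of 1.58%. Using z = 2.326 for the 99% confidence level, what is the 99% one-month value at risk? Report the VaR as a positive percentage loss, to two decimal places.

3.18

VaR (as % loss) = −(μ − z·σ) = −(0.50% − 2.326 × 1.58%) = −(-3.17508%) = 3.17508%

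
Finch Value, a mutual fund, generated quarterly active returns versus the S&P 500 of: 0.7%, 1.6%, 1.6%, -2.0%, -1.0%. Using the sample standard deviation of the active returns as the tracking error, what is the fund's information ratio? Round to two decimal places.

0.11

μ = (0.7 + 1.6 + 1.6 − 2 − 1) / 5 = 0.90 / 5 = 0.1800%
Σ(r − μ)² = (0.7 − 0.1800)² + (1.6 − 0.1800)² + … = 10.4480
sample σ = √(10.4480 / 4) = √2.6120 = 1.6162%
IR = μ / tracking error = 0.1800 / 1.6162 = 0.1114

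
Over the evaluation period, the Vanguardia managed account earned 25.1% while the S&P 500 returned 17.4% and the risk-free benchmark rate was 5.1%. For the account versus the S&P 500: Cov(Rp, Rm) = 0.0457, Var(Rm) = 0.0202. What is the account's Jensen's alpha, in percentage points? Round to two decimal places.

β = Cov / Var = 0.0457 / 0.0202 = 2.2624
E[R] = Rf + β(Rm − Rf) = 5.1% + 2.2624 × (17.4% − 5.1%) = 32.9275%
α = Rp − E[R] = 25.1% − 32.9275% = -7.8275

-7.83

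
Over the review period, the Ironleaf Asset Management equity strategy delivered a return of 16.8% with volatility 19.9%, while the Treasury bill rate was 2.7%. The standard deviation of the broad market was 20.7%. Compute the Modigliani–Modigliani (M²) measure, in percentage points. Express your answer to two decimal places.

17.37

Sharpe = (Rp − Rf) / σp = (16.8% − 2.7%) / 19.9% = 0.7085
M² = Rf + Sharpe × σm = 2.7% + 0.7085 × 20.7% = 17.3660%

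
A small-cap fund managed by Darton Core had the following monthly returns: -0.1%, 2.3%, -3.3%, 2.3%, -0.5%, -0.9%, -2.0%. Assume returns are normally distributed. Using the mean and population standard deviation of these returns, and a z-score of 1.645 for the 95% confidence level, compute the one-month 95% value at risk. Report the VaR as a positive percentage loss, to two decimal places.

r̄ = (-0.1 + 2.3 − 3.3 + 2.3 − 0.5 − 0.9 − 2) / 7 = -2.20 / 7 = -0.3143%
Σ(r − r̄)² = 25.8486; population σ = √(25.8486/7) = 1.9216%
VaR = −(r̄ − z·σ) = −(-0.3143 − 1.645 × 1.9216) = −(-3.4753) = 3.4753%

3.48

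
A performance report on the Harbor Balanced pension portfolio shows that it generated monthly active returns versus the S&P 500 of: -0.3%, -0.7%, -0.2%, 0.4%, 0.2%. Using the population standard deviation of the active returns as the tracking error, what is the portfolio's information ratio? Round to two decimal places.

Mean return r̄ = -0.60 / 5 = -0.1200%
Σ(r − r̄)² = 0.7480; population σ = √(0.7480/5) = 0.3868%
IR = r̄ / tracking error = -0.1200 / 0.3868 = -0.3102

-0.31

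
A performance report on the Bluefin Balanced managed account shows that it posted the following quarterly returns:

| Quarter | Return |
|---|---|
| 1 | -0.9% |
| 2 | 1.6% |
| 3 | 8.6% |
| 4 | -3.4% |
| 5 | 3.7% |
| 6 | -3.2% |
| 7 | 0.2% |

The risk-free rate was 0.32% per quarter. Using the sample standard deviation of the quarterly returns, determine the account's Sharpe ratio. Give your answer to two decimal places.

0.15

Mean return r̄ = 6.60 / 7 = 0.9429%
Sample σ = √[Σ(r − r̄)² / 6] = √[106.6371 / 6] = √17.7729 = 4.2158%
Sharpe = (r̄ − rf) / σ = (0.9429 − 0.32) / 4.2158 = 0.6229 / 4.2158 = 0.1478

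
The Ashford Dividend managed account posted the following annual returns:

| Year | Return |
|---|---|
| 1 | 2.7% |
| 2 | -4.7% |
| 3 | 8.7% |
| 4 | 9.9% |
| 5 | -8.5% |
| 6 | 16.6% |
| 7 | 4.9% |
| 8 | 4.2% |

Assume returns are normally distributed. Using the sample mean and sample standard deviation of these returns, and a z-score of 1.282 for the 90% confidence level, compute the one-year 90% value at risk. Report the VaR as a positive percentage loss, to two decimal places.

r̄ = (2.7 − 4.7 + 8.7 + 9.9 − 8.5 + 16.6 + 4.9 + 4.2) / 8 = 33.80 / 8 = 4.2250%
Sample std dev = √[449.7350 / 7] = 8.0155%
VaR = −(r̄ − z·σ) = −(4.2250 − 1.282 × 8.0155) = −(-6.0509) = 6.0509%

6.05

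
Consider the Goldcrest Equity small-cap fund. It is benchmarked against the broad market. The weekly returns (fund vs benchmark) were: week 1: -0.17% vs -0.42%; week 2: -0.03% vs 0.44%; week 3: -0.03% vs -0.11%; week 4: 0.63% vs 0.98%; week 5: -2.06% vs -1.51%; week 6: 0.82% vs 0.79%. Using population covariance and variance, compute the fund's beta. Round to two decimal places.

r̄p = -0.1400%,  r̄m = 0.0283%
Cov = Σ(rp − r̄p)(rm − r̄m) / 6 = 0.7435
Var(rm) = Σ(rm − r̄m)² / 6 = 0.7070
β = Cov / Var = 0.7435 / 0.7070 = 1.0516

1.05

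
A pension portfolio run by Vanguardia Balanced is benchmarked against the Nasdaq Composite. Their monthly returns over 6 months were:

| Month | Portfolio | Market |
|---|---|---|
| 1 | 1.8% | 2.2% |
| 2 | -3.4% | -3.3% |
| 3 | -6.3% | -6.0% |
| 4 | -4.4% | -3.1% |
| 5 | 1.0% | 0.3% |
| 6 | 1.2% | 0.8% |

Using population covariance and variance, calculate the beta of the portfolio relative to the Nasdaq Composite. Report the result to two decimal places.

r̄p = -1.6833%,  r̄m = -1.5167%
Cov = Σ(rp − r̄p)(rm − r̄m) / 6 = 8.7603
Var(rm) = Σ(rm − r̄m)² / 6 = 8.0447
β = Cov / Var = 8.7603 / 8.0447 = 1.0890

1.09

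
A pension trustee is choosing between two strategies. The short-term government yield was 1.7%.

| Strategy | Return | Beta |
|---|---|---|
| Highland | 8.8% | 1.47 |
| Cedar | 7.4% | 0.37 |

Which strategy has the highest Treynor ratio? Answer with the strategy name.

Highland: Treynor = (8.8% − 1.7%) / 1.47 = 4.830
Cedar: Treynor = (7.4% − 1.7%) / 0.37 = 15.405
Highest: Cedar (15.405).

Cedar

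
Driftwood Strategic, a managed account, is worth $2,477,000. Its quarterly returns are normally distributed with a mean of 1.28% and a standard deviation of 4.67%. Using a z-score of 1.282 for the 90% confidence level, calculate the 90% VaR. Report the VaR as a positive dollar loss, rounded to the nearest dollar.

Return at the 90% tail: μ − z·σ = 1.28% − 1.282 × 4.67% = 1.28 − 5.98694 = -4.70694%
VaR = −(-4.70694%) × $2,477,000 = 4.70694% × $2,477,000 = $116,591

$116,591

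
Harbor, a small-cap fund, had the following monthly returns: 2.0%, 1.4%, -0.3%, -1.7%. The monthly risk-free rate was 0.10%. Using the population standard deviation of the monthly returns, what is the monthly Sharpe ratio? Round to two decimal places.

0.17

r̄ = (2 + 1.4 − 0.3 − 1.7) / 4 = 0.3500%
Population std dev = √[8.4500 / 4] = 1.4534%
Sharpe = (r̄ − rf) / σ = (0.3500 − 0.1) / 1.4534 = 0.2500 / 1.4534 = 0.1720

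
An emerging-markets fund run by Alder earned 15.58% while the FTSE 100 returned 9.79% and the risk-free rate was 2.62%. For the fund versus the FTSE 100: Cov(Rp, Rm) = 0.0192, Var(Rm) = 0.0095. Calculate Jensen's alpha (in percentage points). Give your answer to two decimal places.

-1.53

β = Cov / Var = 0.0192 / 0.0095 = 2.0211
E[R] = Rf + β(Rm − Rf) = 2.62% + 2.0211 × (9.79% − 2.62%) = 17.1113%
α = Rp − E[R] = 15.58% − 17.1113% = -1.5313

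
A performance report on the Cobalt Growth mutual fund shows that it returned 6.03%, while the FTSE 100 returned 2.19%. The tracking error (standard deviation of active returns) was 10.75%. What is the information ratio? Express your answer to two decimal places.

IR = (Rp − Rb) / TE = (6.03% − 2.19%) / 10.75% = 3.84% / 10.75% = 0.3572

0.36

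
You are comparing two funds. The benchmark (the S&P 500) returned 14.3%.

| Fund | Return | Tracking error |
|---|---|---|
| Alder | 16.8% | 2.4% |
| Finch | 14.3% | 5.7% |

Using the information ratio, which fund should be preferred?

Alder: IR = (16.8% − 14.3%) / 2.4% = 1.042
Finch: IR = (14.3% − 14.3%) / 5.7% = 0.000
Highest: Alder (1.042).

Alder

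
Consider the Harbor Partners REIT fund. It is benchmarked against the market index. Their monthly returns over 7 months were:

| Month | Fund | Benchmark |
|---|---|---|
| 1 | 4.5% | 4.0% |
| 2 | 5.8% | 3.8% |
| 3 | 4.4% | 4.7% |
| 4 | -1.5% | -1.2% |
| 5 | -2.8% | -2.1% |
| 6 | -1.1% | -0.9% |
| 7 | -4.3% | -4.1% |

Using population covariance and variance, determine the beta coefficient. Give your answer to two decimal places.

r̄p = 0.7143%,  r̄m = 0.6000%
Cov = Σ(rp − r̄p)(rm − r̄m) / 7 = 12.0029
Var(rm) = Σ(rm − r̄m)² / 7 = 10.4971
β = Cov / Var = 12.0029 / 10.4971 = 1.1434

1.14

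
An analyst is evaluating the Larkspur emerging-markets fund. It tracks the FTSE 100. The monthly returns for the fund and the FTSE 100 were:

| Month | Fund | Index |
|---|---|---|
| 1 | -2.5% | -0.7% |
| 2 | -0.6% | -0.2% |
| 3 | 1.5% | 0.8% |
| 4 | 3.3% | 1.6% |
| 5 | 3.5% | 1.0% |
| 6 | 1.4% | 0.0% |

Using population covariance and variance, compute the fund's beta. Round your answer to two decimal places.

2.47

r̄p = 1.1000%,  r̄m = 0.4167%
Cov = Σ(rp − r̄p)(rm − r̄m) / 6 = 1.5167
Var(rm) = Σ(rm − r̄m)² / 6 = 0.6147
β = Cov / Var = 1.5167 / 0.6147 = 2.4674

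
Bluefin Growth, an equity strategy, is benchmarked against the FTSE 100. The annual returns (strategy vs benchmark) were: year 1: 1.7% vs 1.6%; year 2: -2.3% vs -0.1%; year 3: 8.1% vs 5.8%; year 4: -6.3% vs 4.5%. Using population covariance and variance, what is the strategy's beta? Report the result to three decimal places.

0.833

r̄p = 0.3000%,  r̄m = 2.9500%
Cov = Σ(rp − r̄p)(rm − r̄m) / 4 = 4.5100
Var(rm) = Σ(rm − r̄m)² / 4 = 5.4125
β = Cov / Var = 4.5100 / 5.4125 = 0.8333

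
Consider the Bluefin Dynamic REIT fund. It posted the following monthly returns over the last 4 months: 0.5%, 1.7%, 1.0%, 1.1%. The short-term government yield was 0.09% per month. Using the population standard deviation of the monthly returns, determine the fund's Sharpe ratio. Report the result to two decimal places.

Mean return μ = 4.30 / 4 = 1.0750%
Σ(r − μ)² = 0.7275; population σ = √(0.7275/4) = 0.4265%
Sharpe = (μ − rf) / σ = (1.0750 − 0.09) / 0.4265 = 0.9850 / 0.4265 = 2.3095

2.31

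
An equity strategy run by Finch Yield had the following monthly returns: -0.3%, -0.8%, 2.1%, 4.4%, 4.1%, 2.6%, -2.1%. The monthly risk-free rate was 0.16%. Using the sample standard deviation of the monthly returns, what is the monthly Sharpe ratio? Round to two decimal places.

r̄ = (-0.3 − 0.8 + 2.1 + 4.4 + 4.1 + 2.6 − 2.1) / 7 = 1.4286%
Σ(r − r̄)² = 38.1943; sample σ = √(38.1943/6) = 2.5230%
Sharpe = (r̄ − rf) / σ = (1.4286 − 0.16) / 2.5230 = 1.2686 / 2.5230 = 0.5028

0.50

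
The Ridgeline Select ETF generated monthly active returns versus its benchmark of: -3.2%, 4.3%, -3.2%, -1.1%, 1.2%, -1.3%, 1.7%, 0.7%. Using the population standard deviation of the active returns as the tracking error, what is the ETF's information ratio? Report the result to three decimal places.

-0.047

Mean return μ = -0.90 / 8 = -0.1125%
Population std dev = √[46.5888 / 8] = 2.4132%
IR = μ / tracking error = -0.1125 / 2.4132 = -0.0466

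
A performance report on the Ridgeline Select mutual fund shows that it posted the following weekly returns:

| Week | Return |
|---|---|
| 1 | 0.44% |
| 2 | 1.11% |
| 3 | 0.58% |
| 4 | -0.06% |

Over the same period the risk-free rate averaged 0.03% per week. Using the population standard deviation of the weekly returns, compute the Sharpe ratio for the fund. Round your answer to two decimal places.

1.17

r̄ = (0.44 + 1.11 + 0.58 − 0.06) / 4 = 0.5175%
Population std dev = √[0.6945 / 4] = 0.4167%
Sharpe = (r̄ − rf) / σ = (0.5175 − 0.03) / 0.4167 = 0.4875 / 0.4167 = 1.1699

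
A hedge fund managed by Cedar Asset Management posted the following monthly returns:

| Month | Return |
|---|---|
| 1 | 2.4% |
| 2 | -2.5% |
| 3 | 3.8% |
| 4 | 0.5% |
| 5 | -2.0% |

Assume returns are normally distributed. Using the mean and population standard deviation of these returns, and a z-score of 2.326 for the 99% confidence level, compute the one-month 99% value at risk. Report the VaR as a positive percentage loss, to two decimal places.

r̄ = (2.4 − 2.5 + 3.8 + 0.5 − 2) / 5 = 0.4400%
Σ(r − r̄)² = (2.4 − 0.4400)² + (-2.5 − 0.4400)² + … = 29.7320
population σ = √(29.7320 / 5) = √5.9464 = 2.4385%
VaR = −(r̄ − z·σ) = −(0.4400 − 2.326 × 2.4385) = −(-5.2320) = 5.2320%

5.23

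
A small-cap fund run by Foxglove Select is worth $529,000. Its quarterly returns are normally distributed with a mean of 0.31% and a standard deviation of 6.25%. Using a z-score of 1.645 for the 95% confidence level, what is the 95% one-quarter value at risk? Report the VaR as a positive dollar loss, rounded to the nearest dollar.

$52,748

Return at the 95% tail: μ − z·σ = 0.31% − 1.645 × 6.25% = 0.31 − 10.28125 = -9.97125%
VaR = −(-9.97125%) × $529,000 = 9.97125% × $529,000 = $52,748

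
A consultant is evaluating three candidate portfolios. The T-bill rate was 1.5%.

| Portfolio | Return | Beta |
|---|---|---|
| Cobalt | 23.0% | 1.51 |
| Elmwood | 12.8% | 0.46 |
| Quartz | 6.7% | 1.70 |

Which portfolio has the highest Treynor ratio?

Cobalt: Treynor = (23.0% − 1.5%) / 1.51 = 14.238
Elmwood: Treynor = (12.8% − 1.5%) / 0.46 = 24.565
Quartz: Treynor = (6.7% − 1.5%) / 1.70 = 3.059
Highest: Elmwood (24.565).

Elmwood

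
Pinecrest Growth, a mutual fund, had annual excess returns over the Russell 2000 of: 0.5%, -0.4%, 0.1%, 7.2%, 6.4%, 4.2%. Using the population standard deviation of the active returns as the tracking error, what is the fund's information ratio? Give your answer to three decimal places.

Mean return μ = 18.00 / 6 = 3.0000%
Population σ = √[Σ(r − μ)² / 6] = √[56.8600 / 6] = √9.4767 = 3.0784%
IR = μ / tracking error = 3.0000 / 3.0784 = 0.9745

0.975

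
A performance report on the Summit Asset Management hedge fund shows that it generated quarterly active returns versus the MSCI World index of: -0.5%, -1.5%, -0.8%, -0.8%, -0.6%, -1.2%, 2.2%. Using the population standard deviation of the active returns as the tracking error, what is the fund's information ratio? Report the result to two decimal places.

r̄ = (-0.5 − 1.5 − 0.8 − 0.8 − 0.6 − 1.2 + 2.2) / 7 = -0.4571%
Population σ = √[Σ(r − r̄)² / 7] = √[8.9571 / 7] = √1.2796 = 1.1312%
IR = r̄ / tracking error = -0.4571 / 1.1312 = -0.4041

-0.40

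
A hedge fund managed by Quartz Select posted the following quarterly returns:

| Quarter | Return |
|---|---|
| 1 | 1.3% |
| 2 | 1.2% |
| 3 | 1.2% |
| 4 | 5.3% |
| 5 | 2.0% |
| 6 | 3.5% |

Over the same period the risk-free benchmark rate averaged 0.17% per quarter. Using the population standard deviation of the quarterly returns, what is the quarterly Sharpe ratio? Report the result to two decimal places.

1.48

r̄ = (1.3 + 1.2 + 1.2 + 5.3 + 2 + 3.5) / 6 = 14.50 / 6 = 2.4167%
Population σ = √[Σ(r − r̄)² / 6] = √[13.8683 / 6] = √2.3114 = 1.5203%
Sharpe = (r̄ − rf) / σ = (2.4167 − 0.17) / 1.5203 = 2.2467 / 1.5203 = 1.4778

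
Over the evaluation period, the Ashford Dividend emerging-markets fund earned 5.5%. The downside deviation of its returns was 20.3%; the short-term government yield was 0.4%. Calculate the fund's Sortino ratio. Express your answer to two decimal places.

0.25

Sortino = (Rp − Rf) / σd = (5.5% − 0.4%) / 20.3% = 5.10% / 20.3% = 0.2512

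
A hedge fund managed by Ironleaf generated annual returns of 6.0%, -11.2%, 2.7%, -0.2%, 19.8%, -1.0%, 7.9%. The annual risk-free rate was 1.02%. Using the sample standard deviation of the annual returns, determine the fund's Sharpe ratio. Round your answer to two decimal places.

0.25

μ = (6 − 11.2 + 2.7 − 0.2 + 19.8 − 1 + 7.9) / 7 = 3.4286%
Sample std dev = √[541.9343 / 6] = 9.5038%
Sharpe = (μ − rf) / σ = (3.4286 − 1.02) / 9.5038 = 2.4086 / 9.5038 = 0.2534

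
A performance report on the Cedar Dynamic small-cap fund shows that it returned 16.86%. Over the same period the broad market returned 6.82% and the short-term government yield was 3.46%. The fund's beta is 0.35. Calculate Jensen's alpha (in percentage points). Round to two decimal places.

CAPM expected return = Rf + β(Rm − Rf) = 3.46% + 0.35 × (6.82% − 3.46%) = 3.46 + 0.35 × 3.36 = 4.6360%
Jensen's α = Rp − E[R] = 16.86% − 4.6360% = 12.2240

12.22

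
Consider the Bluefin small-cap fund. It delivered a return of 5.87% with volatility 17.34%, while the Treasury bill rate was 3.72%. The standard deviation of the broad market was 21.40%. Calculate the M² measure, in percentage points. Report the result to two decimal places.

Sharpe = (Rp − Rf) / σp = (5.87% − 3.72%) / 17.34% = 0.1240
M² = Rf + Sharpe × σm = 3.72% + 0.1240 × 21.40% = 6.3736%

6.37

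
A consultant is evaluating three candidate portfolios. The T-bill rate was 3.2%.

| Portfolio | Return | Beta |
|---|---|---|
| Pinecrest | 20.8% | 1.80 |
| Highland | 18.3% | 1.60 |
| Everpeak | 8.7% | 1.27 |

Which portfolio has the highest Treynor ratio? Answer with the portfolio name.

Pinecrest: Treynor = (20.8% − 3.2%) / 1.80 = 9.778
Highland: Treynor = (18.3% − 3.2%) / 1.60 = 9.438
Everpeak: Treynor = (8.7% − 3.2%) / 1.27 = 4.331
Highest: Pinecrest (9.778).

Pinecrest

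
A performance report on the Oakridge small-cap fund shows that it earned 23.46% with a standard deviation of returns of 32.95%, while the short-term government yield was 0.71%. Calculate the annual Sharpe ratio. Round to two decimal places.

Sharpe = (Rp − Rf) / σp = (23.46% − 0.71%) / 32.95% = 22.75% / 32.95% = 0.6904

0.69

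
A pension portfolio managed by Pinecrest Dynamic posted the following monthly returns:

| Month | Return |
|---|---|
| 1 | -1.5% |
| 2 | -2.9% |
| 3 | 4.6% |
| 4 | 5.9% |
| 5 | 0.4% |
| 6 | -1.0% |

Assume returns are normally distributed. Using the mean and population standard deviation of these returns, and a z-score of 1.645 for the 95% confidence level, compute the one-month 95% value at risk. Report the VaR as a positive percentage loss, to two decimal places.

Mean return μ = 5.50 / 6 = 0.9167%
Σ(r − μ)² = (-1.5 − 0.9167)² + (-2.9 − 0.9167)² + (4.6 − 0.9167)² + … = 62.7483
σ = √[62.7483 / 6] = 3.2339%
VaR = −(μ − z·σ) = −(0.9167 − 1.645 × 3.2339) = −(-4.4031) = 4.4031%

4.40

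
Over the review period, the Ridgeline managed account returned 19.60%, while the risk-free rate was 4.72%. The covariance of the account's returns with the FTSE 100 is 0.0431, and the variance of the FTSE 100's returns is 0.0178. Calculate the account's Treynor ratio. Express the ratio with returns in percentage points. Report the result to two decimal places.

β = Cov / Var = 0.0431 / 0.0178 = 2.4213
Treynor = (Rp − Rf) / β = (19.60% − 4.72%) / 2.4213 = 14.88 / 2.4213 = 6.1455

6.15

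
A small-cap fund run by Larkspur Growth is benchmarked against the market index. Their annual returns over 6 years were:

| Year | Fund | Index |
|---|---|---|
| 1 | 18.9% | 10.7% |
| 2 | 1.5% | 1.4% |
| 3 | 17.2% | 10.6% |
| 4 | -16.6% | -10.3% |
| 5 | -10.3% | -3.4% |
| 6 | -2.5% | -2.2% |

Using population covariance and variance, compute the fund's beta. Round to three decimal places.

1.714

r̄p = 1.3667%,  r̄m = 1.1333%
Cov = Σ(rp − r̄p)(rm − r̄m) / 6 = 98.1428
Var(rm) = Σ(rm − r̄m)² / 6 = 57.2656
β = Cov / Var = 98.1428 / 57.2656 = 1.7138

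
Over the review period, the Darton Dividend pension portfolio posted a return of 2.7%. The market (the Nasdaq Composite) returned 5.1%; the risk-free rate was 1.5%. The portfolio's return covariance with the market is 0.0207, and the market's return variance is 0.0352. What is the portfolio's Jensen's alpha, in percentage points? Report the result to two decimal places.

-0.92

β = Cov / Var = 0.0207 / 0.0352 = 0.5881
E[R] = Rf + β(Rm − Rf) = 1.5% + 0.5881 × (5.1% − 1.5%) = 3.6172%
α = Rp − E[R] = 2.7% − 3.6172% = -0.9172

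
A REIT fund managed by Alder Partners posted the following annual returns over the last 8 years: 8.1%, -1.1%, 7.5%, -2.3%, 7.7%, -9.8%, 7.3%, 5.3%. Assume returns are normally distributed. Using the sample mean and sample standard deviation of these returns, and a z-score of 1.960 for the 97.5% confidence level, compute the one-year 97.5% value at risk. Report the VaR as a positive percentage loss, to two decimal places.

r̄ = (8.1 − 1.1 + 7.5 − 2.3 + 7.7 − 9.8 + 7.3 + 5.3) / 8 = 2.8375%
Sample std dev = √[300.6588 / 7] = 6.5537%
VaR = −(r̄ − z·σ) = −(2.8375 − 1.960 × 6.5537) = −(-10.0078) = 10.0078%

10.01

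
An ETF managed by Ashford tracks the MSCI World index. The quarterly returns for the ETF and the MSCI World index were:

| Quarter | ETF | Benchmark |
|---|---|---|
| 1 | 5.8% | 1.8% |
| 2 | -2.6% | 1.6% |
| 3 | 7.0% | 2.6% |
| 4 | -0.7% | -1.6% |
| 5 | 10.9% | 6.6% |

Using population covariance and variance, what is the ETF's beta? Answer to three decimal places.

1.527

r̄p = 4.0800%,  r̄m = 2.2000%
Cov = Σ(rp − r̄p)(rm − r̄m) / 5 = 10.5320
Var(rm) = Σ(rm − r̄m)² / 5 = 6.8960
β = Cov / Var = 10.5320 / 6.8960 = 1.5273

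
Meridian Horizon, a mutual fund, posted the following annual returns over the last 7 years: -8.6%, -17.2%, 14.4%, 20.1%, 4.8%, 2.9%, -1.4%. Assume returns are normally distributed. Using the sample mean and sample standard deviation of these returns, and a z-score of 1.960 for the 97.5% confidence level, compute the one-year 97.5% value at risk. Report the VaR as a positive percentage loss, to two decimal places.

r̄ = (-8.6 − 17.2 + 14.4 + 20.1 + 4.8 + 2.9 − 1.4) / 7 = 2.1429%
Sample std dev = √[982.4371 / 6] = 12.7961%
VaR = −(r̄ − z·σ) = −(2.1429 − 1.960 × 12.7961) = −(-22.9375) = 22.9375%

22.94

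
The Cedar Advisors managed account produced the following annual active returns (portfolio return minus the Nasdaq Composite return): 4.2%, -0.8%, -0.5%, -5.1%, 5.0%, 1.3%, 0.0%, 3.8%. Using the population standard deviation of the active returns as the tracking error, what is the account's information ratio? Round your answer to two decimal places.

r̄ = (4.2 − 0.8 − 0.5 − 5.1 + 5 + 1.3 + 0 + 3.8) / 8 = 0.9875%
Σ(r − r̄)² = (4.2 − 0.9875)² + (-0.8 − 0.9875)² + … = 77.8688
population σ = √(77.8688 / 8) = √9.7336 = 3.1199%
IR = r̄ / tracking error = 0.9875 / 3.1199 = 0.3165

0.32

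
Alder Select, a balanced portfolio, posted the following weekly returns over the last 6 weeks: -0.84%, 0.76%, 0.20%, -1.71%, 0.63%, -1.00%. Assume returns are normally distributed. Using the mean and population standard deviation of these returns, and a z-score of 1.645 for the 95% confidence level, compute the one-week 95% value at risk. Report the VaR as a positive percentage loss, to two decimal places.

r̄ = (-0.84 + 0.76 + 0.2 − 1.71 + 0.63 − 1) / 6 = -1.960 / 6 = -0.3267%
Population std dev = √[5.0039 / 6] = 0.9132%
VaR = −(r̄ − z·σ) = −(-0.3267 − 1.645 × 0.9132) = −(-1.8289) = 1.8289%

1.83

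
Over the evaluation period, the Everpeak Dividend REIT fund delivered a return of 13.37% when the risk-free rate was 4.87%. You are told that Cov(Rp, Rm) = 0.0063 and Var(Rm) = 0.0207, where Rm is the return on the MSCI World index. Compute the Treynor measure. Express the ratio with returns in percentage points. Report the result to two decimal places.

β = Cov / Var = 0.0063 / 0.0207 = 0.3043
Treynor = (Rp − Rf) / β = (13.37% − 4.87%) / 0.3043 = 8.50 / 0.3043 = 27.9330

27.93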